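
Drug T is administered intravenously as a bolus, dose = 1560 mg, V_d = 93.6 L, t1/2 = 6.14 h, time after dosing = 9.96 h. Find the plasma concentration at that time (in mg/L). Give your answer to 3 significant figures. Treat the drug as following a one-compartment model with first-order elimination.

C₀ = Dose / Vd = 1560 / 93.6 = 16.67 mg/L
k = ln2 / t½ = 0.693147 / 6.14 = 0.1129 h⁻¹
C = C₀ · e^(−k·t) = 16.67 × e^(−0.1129 × 9.96)
  = 16.67 × 0.3248 = 5.414 mg/L

5.41 mg/L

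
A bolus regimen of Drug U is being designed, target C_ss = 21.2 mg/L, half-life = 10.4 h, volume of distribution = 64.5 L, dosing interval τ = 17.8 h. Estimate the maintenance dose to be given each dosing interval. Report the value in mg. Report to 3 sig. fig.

1620 mg

k = ln2 / t½ = 0.693147 / 10.4 = 0.06665 h⁻¹
CL = k × Vd = 0.06665 × 64.5 = 4.299 L/h
At steady state, Dose/τ = Css × CL.
Dose = Css × CL × τ = 21.2 × 4.299 × 17.8 = 1622 mg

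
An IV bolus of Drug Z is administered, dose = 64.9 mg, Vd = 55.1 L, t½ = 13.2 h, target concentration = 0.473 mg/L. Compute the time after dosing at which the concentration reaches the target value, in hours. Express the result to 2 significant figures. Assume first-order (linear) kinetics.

17 h

C₀ = Dose / Vd = 64.90 / 55.1 = 1.178 mg/L
k = ln2 / t½ = 0.693147 / 13.2 = 0.05251 h⁻¹
t = ln(C₀ / C) / k = ln(1.178 / 0.473) / 0.05251
  = ln(2.490) / 0.05251 = 0.9123 / 0.05251 = 17.37 h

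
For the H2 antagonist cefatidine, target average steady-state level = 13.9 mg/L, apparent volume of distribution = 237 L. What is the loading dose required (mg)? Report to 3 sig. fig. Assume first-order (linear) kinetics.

3290 mg

LD = Css × Vd = 13.9 × 237 = 3294 mg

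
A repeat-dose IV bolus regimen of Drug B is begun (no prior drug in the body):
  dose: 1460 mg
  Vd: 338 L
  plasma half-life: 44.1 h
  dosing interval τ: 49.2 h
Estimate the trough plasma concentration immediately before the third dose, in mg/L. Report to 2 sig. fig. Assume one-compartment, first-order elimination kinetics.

2.9 mg/L

C₀ per dose = Dose / Vd = 1460 / 338 = 4.320 mg/L
k = ln2 / t½ = 0.693147 / 44.1 = 0.01572 h⁻¹
Fraction remaining after one interval: r = e^(−kτ) = e^(−0.01572 × 49.2) = 0.4614
Before dose 3, 2 doses have been given (aged 1τ, 2τ).
C_trough = C₀ × (r + r²) = 4.320 × (0.4614 + 0.2129) = 2.913 mg/L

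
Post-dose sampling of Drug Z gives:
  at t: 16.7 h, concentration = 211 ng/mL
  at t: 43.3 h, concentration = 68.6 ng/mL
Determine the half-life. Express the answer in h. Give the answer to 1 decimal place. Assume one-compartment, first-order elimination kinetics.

16.4 h

k = ln(C₁/C₂) / (t₂ − t₁) = ln(211/68.6) / (43.3 − 16.7)
  = 1.124 / 26.60 = 0.04226 h⁻¹
t½ = ln2 / k = 0.693147 / 0.04226 = 16.40 h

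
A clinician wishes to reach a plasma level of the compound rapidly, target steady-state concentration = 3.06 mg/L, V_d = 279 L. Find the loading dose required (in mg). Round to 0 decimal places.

854 mg

LD = Css × Vd = 3.06 × 279 = 853.7 mg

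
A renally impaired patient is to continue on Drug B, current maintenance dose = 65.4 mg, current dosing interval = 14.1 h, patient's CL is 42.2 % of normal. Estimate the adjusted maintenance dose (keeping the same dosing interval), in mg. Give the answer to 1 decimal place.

27.6 mg

To keep the same average steady-state level, dosing rate must scale with clearance.
CL ratio = 42.2 / 100 = 0.4220
New dose (same interval) = 65.4 × 0.4220 = 27.60 mg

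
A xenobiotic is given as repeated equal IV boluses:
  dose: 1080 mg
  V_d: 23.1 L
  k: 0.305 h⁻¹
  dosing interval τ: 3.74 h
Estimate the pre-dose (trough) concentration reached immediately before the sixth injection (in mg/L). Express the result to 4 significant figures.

C₀ per dose = Dose / Vd = 1080 / 23.1 = 46.75 mg/L
Fraction remaining after one interval: r = e^(−kτ) = e^(−0.3050 × 3.74) = 0.3196
Before dose 6, 5 doses have been given (aged 1τ, 2τ, 3τ, 4τ, 5τ).
C_trough = C₀ × (r + r² + … + r^5) = C₀ × r(1−r^5)/(1−r)
        = 46.75 × 0.3196 × (1 − 0.003335) / (1 − 0.3196) = 21.89 mg/L

21.89 mg/L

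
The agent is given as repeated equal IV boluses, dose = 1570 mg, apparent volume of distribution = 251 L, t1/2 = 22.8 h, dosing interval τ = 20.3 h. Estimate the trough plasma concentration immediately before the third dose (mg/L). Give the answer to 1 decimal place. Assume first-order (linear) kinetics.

C₀ per dose = Dose / Vd = 1570 / 251 = 6.255 mg/L
k = ln2 / t½ = 0.693147 / 22.8 = 0.03040 h⁻¹
Fraction remaining after one interval: r = e^(−kτ) = e^(−0.03040 × 20.3) = 0.5395
Before dose 3, 2 doses have been given (aged 1τ, 2τ).
C_trough = C₀ × (r + r²) = 6.255 × (0.5395 + 0.2911) = 5.195 mg/L

5.2 mg/L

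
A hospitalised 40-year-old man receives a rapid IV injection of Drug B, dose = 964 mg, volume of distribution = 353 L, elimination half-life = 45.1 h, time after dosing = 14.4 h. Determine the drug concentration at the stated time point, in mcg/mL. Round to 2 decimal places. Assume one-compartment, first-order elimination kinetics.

2.19 mcg/mL

C₀ = Dose / Vd = 964.0 / 353 = 2.731 mg/L
k = ln2 / t½ = 0.693147 / 45.1 = 0.01537 h⁻¹
C = C₀ · e^(−k·t) = 2.731 × e^(−0.01537 × 14.4)
  = 2.731 × 0.8015 = 2.189 mg/L
(2.189 mg/L = 2.189 mcg/mL)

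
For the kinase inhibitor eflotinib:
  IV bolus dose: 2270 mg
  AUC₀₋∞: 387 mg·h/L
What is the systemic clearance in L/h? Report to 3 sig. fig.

5.87 L/h

CL = Dose / AUC = 2270 / 387 = 5.866 L/h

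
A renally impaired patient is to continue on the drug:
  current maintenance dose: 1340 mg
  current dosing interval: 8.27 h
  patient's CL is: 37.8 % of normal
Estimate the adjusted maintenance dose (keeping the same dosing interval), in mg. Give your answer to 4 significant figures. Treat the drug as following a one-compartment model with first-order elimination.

506.5 mg

To keep the same average steady-state level, dosing rate must scale with clearance.
CL ratio = 37.8 / 100 = 0.3780
New dose (same interval) = 1340 × 0.3780 = 506.5 mg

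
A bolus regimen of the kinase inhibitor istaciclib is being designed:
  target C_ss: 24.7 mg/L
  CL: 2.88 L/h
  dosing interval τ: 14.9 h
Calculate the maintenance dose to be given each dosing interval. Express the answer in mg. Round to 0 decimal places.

1060 mg

At steady state, Dose/τ = Css × CL.
Dose = Css × CL × τ = 24.7 × 2.880 × 14.9 = 1060 mg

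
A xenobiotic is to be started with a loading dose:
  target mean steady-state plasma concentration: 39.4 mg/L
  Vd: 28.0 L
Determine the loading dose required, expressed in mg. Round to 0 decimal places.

1103 mg

LD = Css × Vd = 39.4 × 28.0 = 1103 mg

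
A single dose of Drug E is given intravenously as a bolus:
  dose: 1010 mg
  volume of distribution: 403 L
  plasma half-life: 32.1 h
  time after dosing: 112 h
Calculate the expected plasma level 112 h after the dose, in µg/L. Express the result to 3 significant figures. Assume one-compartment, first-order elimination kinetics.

C₀ = Dose / Vd = 1010 / 403 = 2.506 mg/L
k = ln2 / t½ = 0.693147 / 32.1 = 0.02159 h⁻¹
C = C₀ · e^(−k·t) = 2.506 × e^(−0.02159 × 112)
  = 2.506 × 0.08909 = 0.2233 mg/L
Convert: 0.2233 mg/L × 1000 = 223.3 µg/L

223 µg/L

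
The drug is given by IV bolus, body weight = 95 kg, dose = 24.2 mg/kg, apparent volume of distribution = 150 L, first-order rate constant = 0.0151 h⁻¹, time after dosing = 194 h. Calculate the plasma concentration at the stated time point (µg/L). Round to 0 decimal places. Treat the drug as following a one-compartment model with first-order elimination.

819 µg/L

Total dose = 24.2 × 95 = 2299 mg
C₀ = Dose / Vd = 2299 / 150 = 15.33 mg/L
C = C₀ · e^(−k·t) = 15.33 × e^(−0.01510 × 194)
  = 15.33 × 0.05343 = 0.8191 mg/L
Convert: 0.8191 mg/L × 1000 = 819.1 µg/L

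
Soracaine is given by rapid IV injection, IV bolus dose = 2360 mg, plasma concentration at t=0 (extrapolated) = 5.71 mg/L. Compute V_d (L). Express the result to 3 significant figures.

413 L

Vd = Dose / C₀ = 2360 / 5.71 = 413.3 L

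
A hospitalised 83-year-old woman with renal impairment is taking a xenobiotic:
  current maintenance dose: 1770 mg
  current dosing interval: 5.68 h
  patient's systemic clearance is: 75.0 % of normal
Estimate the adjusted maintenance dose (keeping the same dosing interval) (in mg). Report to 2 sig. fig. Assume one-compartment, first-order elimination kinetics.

1300 mg

To keep the same average steady-state level, dosing rate must scale with clearance.
CL ratio = 75.0 / 100 = 0.7500
New dose (same interval) = 1770 × 0.7500 = 1328 mg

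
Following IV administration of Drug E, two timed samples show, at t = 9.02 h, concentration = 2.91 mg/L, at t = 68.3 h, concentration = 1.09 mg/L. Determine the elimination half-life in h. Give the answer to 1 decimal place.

k = ln(C₁/C₂) / (t₂ − t₁) = ln(2.91/1.09) / (68.3 − 9.02)
  = 0.9820 / 59.28 = 0.01657 h⁻¹
t½ = ln2 / k = 0.693147 / 0.01657 = 41.83 h

41.8 h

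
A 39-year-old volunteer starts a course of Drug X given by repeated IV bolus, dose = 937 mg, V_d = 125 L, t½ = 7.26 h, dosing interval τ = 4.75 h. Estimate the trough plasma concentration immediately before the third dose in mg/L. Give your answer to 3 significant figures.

7.79 mg/L

C₀ per dose = Dose / Vd = 937 / 125 = 7.496 mg/L
k = ln2 / t½ = 0.693147 / 7.26 = 0.09547 h⁻¹
Fraction remaining after one interval: r = e^(−kτ) = e^(−0.09547 × 4.75) = 0.6354
Before dose 3, 2 doses have been given (aged 1τ, 2τ).
C_trough = C₀ × (r + r²) = 7.496 × (0.6354 + 0.4037) = 7.789 mg/L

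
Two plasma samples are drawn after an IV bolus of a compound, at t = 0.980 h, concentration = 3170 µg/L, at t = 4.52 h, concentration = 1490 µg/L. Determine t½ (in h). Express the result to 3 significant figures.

k = ln(C₁/C₂) / (t₂ − t₁) = ln(3170/1490) / (4.52 − 0.980)
  = 0.7550 / 3.540 = 0.2133 h⁻¹
t½ = ln2 / k = 0.693147 / 0.2133 = 3.250 h

3.25 h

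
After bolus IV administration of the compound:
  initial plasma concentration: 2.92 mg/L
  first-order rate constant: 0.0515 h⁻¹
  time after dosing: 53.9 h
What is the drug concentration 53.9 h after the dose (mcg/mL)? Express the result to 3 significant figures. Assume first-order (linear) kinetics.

C = C₀ · e^(−k·t) = 2.920 × e^(−0.05150 × 53.9)
  = 2.920 × 0.06230 = 0.1819 mg/L
(0.1819 mg/L = 0.1819 mcg/mL)

0.182 mcg/mL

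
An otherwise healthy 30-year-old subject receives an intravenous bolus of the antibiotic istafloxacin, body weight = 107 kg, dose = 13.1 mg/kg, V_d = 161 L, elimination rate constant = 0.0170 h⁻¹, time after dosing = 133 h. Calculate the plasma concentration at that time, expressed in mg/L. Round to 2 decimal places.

0.91 mg/L

Total dose = 13.1 × 107 = 1402 mg
C₀ = Dose / Vd = 1402 / 161 = 8.708 mg/L
C = C₀ · e^(−k·t) = 8.708 × e^(−0.01700 × 133)
  = 8.708 × 0.1042 = 0.9074 mg/L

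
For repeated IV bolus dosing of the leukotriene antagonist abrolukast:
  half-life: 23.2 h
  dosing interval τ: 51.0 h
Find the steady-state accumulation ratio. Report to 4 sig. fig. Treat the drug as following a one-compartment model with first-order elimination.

1.279

k = ln2 / t½ = 0.693147 / 23.2 = 0.02988 h⁻¹
e^(−kτ) = e^(−0.02988 × 51.0) = 0.2179
Accumulation ratio R = 1 / (1 − e^(−kτ)) = 1 / (1 − 0.2179) = 1.279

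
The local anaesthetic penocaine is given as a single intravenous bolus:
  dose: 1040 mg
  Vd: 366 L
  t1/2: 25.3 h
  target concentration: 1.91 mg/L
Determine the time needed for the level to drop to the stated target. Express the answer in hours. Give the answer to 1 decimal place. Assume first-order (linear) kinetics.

14.5 h

C₀ = Dose / Vd = 1040 / 366 = 2.842 mg/L
k = ln2 / t½ = 0.693147 / 25.3 = 0.02740 h⁻¹
t = ln(C₀ / C) / k = ln(2.842 / 1.91) / 0.02740
  = ln(1.488) / 0.02740 = 0.3974 / 0.02740 = 14.50 h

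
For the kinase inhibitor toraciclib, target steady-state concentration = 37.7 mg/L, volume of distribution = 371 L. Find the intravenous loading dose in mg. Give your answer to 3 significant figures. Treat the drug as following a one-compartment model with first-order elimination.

LD = Css × Vd = 37.7 × 371 = 13990 mg

14000 mg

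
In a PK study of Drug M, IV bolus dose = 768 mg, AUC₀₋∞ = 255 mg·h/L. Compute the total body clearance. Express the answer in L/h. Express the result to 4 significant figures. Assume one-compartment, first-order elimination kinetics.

CL = Dose / AUC = 768 / 255 = 3.012 L/h

3.012 L/h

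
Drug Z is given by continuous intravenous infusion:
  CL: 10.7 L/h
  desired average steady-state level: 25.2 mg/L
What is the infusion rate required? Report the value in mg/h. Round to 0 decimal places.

At steady state, infusion rate R₀ = Css × CL = 25.2 × 10.70 = 269.6 mg/h

270 mg/h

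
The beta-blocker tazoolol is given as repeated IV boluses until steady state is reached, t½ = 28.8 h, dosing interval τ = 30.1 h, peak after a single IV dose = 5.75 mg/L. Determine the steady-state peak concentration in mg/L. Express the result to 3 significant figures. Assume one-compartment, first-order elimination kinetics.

11.2 mg/L

k = ln2 / t½ = 0.693147 / 28.8 = 0.02407 h⁻¹
e^(−kτ) = e^(−0.02407 × 30.1) = 0.4846
Accumulation ratio R = 1 / (1 − e^(−kτ)) = 1 / (1 − 0.4846) = 1.940
Steady-state peak = C₀ × R = 5.75 × 1.940 = 11.16 mg/L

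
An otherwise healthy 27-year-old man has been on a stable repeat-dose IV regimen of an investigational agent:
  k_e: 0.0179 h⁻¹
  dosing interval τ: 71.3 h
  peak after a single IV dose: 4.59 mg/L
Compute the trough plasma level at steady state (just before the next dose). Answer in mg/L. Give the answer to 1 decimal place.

e^(−kτ) = e^(−0.01790 × 71.3) = 0.2791
Accumulation ratio R = 1 / (1 − e^(−kτ)) = 1 / (1 − 0.2791) = 1.387
Steady-state trough = C₀ × R × e^(−kτ) = 4.59 × 1.387 × 0.2791 = 1.777 mg/L

1.8 mg/L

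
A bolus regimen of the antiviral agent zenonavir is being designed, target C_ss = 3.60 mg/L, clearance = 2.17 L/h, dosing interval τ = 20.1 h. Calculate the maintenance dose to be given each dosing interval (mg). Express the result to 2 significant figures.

160 mg

At steady state, Dose/τ = Css × CL.
Dose = Css × CL × τ = 3.60 × 2.170 × 20.1 = 157.0 mg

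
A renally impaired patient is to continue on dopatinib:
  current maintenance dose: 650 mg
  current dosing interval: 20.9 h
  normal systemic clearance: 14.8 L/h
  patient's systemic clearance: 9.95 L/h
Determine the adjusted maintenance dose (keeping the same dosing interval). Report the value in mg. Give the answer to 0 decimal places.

To keep the same average steady-state level, dosing rate must scale with clearance.
CL ratio = 9.95 / 14.8 = 0.6723
New dose (same interval) = 650 × 0.6723 = 437.0 mg

437 mg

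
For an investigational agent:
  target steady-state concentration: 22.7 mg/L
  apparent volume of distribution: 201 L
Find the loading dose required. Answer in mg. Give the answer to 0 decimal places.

LD = Css × Vd = 22.7 × 201 = 4563 mg

4563 mg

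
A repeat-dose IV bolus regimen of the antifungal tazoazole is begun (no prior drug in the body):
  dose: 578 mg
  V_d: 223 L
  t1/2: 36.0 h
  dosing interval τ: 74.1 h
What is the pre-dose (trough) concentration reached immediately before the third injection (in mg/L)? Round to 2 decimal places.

0.77 mg/L

C₀ per dose = Dose / Vd = 578 / 223 = 2.592 mg/L
k = ln2 / t½ = 0.693147 / 36.0 = 0.01925 h⁻¹
Fraction remaining after one interval: r = e^(−kτ) = e^(−0.01925 × 74.1) = 0.2402
Before dose 3, 2 doses have been given (aged 1τ, 2τ).
C_trough = C₀ × (r + r²) = 2.592 × (0.2402 + 0.05770) = 0.7722 mg/L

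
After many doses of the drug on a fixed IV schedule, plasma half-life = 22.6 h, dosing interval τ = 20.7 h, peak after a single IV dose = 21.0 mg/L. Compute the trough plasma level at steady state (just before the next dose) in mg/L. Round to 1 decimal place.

k = ln2 / t½ = 0.693147 / 22.6 = 0.03067 h⁻¹
e^(−kτ) = e^(−0.03067 × 20.7) = 0.5300
Accumulation ratio R = 1 / (1 − e^(−kτ)) = 1 / (1 − 0.5300) = 2.128
Steady-state trough = C₀ × R × e^(−kτ) = 21.0 × 2.128 × 0.5300 = 23.68 mg/L

23.7 mg/L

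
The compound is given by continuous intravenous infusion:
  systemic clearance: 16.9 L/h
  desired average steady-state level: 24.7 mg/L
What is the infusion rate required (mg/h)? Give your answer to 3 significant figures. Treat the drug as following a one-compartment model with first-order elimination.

417 mg/h

At steady state, infusion rate R₀ = Css × CL = 24.7 × 16.90 = 417.4 mg/h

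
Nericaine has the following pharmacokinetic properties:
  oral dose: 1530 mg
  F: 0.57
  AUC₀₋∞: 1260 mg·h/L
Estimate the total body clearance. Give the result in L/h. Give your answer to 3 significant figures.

0.692 L/h

CL = F·Dose / AUC = 0.57 × 1530 / 1260 = 0.6921 L/h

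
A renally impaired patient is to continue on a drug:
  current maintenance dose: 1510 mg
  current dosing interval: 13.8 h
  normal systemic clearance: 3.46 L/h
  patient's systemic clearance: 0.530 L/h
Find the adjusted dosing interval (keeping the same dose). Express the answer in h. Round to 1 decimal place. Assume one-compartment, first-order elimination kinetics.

90.1 h

To keep the same average steady-state level, dosing rate must scale with clearance.
CL ratio = 0.530 / 3.46 = 0.1532
New interval (same dose) = 13.8 / 0.1532 = 90.08 h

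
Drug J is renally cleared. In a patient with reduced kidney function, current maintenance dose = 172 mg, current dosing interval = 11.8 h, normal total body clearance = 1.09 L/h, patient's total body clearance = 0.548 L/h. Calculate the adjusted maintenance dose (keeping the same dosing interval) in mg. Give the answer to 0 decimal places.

To keep the same average steady-state level, dosing rate must scale with clearance.
CL ratio = 0.548 / 1.09 = 0.5028
New dose (same interval) = 172 × 0.5028 = 86.48 mg

86 mg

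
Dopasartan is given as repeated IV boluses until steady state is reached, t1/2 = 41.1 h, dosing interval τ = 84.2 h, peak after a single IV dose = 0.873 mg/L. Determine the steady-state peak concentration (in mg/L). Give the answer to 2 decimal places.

k = ln2 / t½ = 0.693147 / 41.1 = 0.01686 h⁻¹
e^(−kτ) = e^(−0.01686 × 84.2) = 0.2418
Accumulation ratio R = 1 / (1 − e^(−kτ)) = 1 / (1 − 0.2418) = 1.319
Steady-state peak = C₀ × R = 0.873 × 1.319 = 1.151 mg/L

1.15 mg/L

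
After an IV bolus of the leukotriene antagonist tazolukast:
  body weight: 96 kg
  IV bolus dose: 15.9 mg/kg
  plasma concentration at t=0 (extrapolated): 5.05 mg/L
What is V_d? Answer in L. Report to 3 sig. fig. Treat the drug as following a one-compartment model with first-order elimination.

Dose = 15.9 × 96 = 1526 mg
Vd = Dose / C₀ = 1526 / 5.05 = 302.2 L

302 L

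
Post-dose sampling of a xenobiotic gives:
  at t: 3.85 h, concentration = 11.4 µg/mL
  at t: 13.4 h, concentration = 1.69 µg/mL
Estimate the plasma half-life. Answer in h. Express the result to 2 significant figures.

k = ln(C₁/C₂) / (t₂ − t₁) = ln(11.4/1.69) / (13.4 − 3.85)
  = 1.909 / 9.550 = 0.1999 h⁻¹
t½ = ln2 / k = 0.693147 / 0.1999 = 3.467 h

3.5 h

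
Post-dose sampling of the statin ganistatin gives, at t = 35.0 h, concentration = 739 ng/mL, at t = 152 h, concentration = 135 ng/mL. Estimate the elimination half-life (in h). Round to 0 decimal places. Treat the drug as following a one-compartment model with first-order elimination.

48 h

k = ln(C₁/C₂) / (t₂ − t₁) = ln(739/135) / (152 − 35.0)
  = 1.700 / 117.0 = 0.01453 h⁻¹
t½ = ln2 / k = 0.693147 / 0.01453 = 47.70 h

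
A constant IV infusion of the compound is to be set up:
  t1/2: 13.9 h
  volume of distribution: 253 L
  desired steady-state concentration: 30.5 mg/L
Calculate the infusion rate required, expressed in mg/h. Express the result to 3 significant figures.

385 mg/h

k = ln2 / t½ = 0.693147 / 13.9 = 0.04987 h⁻¹
CL = k × Vd = 0.04987 × 253 = 12.62 L/h
At steady state, infusion rate R₀ = Css × CL = 30.5 × 12.62 = 384.9 mg/h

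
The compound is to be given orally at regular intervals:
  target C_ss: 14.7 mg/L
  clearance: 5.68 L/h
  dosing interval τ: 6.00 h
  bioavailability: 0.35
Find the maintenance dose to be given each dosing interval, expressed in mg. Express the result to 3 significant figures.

1430 mg

At steady state, F × (Dose/τ) = Css × CL.
Dose = Css × CL × τ / F = 14.7 × 5.680 × 6.00 / 0.35 = 1431 mg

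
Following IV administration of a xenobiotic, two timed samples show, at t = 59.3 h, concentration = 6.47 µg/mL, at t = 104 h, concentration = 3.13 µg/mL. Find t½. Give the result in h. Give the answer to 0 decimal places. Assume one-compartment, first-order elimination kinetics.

k = ln(C₁/C₂) / (t₂ − t₁) = ln(6.47/3.13) / (104 − 59.3)
  = 0.7261 / 44.70 = 0.01624 h⁻¹
t½ = ln2 / k = 0.693147 / 0.01624 = 42.68 h

43 h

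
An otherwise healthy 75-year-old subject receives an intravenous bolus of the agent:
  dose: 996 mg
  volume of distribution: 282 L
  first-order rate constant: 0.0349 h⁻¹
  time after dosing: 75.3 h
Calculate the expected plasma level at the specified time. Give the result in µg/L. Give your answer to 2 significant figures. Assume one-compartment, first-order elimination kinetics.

C₀ = Dose / Vd = 996.0 / 282 = 3.532 mg/L
C = C₀ · e^(−k·t) = 3.532 × e^(−0.03490 × 75.3)
  = 3.532 × 0.07222 = 0.2551 mg/L
Convert: 0.2551 mg/L × 1000 = 255.1 µg/L

260 µg/L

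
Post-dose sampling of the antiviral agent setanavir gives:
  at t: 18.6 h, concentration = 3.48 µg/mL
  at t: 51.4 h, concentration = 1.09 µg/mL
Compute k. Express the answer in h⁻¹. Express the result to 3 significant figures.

k = ln(C₁/C₂) / (t₂ − t₁) = ln(3.48/1.09) / (51.4 − 18.6)
  = 1.161 / 32.80 = 0.03540 h⁻¹

0.0354 h⁻¹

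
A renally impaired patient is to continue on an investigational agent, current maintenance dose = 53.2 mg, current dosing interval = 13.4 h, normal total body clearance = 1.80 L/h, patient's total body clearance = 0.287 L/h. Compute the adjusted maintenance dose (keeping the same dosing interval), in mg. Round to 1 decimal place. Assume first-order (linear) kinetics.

8.5 mg

To keep the same average steady-state level, dosing rate must scale with clearance.
CL ratio = 0.287 / 1.80 = 0.1594
New dose (same interval) = 53.2 × 0.1594 = 8.480 mg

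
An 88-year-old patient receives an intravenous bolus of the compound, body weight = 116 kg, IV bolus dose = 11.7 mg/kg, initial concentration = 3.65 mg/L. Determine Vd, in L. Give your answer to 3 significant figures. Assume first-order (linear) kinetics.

372 L

Dose = 11.7 × 116 = 1357 mg
Vd = Dose / C₀ = 1357 / 3.65 = 371.8 L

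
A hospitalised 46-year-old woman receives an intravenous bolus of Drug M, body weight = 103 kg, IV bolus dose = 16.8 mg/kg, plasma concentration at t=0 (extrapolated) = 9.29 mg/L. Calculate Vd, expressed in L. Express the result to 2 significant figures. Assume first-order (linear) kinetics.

190 L

Dose = 16.8 × 103 = 1730 mg
Vd = Dose / C₀ = 1730 / 9.29 = 186.2 L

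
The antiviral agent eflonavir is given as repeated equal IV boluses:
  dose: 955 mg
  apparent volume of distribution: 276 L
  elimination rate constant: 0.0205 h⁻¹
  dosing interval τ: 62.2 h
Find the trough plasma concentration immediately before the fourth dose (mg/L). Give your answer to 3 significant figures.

C₀ per dose = Dose / Vd = 955 / 276 = 3.460 mg/L
Fraction remaining after one interval: r = e^(−kτ) = e^(−0.02050 × 62.2) = 0.2794
Before dose 4, 3 doses have been given (aged 1τ, 2τ, 3τ).
C_trough = C₀ × (r + r² + … + r^3) = C₀ × r(1−r^3)/(1−r)
        = 3.460 × 0.2794 × (1 − 0.02181) / (1 − 0.2794) = 1.312 mg/L

1.31 mg/L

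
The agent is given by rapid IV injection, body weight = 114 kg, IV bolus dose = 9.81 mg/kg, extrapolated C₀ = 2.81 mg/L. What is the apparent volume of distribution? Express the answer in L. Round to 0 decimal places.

398 L

Dose = 9.81 × 114 = 1118 mg
Vd = Dose / C₀ = 1118 / 2.81 = 397.9 L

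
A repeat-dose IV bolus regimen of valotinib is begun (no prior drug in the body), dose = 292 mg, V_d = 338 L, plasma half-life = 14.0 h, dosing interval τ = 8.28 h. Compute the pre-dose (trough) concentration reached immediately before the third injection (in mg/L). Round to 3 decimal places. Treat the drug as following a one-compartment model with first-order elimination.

C₀ per dose = Dose / Vd = 292 / 338 = 0.8639 mg/L
k = ln2 / t½ = 0.693147 / 14.0 = 0.04951 h⁻¹
Fraction remaining after one interval: r = e^(−kτ) = e^(−0.04951 × 8.28) = 0.6637
Before dose 3, 2 doses have been given (aged 1τ, 2τ).
C_trough = C₀ × (r + r²) = 0.8639 × (0.6637 + 0.4405) = 0.9539 mg/L

0.954 mg/L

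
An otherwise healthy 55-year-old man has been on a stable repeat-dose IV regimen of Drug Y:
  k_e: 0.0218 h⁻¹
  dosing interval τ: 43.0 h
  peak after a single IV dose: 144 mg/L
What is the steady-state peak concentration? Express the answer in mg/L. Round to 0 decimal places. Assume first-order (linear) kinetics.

e^(−kτ) = e^(−0.02180 × 43.0) = 0.3916
Accumulation ratio R = 1 / (1 − e^(−kτ)) = 1 / (1 − 0.3916) = 1.644
Steady-state peak = C₀ × R = 144 × 1.644 = 236.7 mg/L

237 mg/L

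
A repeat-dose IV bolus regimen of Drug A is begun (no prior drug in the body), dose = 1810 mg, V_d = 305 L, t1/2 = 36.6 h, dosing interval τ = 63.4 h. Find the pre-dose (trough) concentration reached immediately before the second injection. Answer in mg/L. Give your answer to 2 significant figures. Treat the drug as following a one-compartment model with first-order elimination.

C₀ per dose = Dose / Vd = 1810 / 305 = 5.934 mg/L
k = ln2 / t½ = 0.693147 / 36.6 = 0.01894 h⁻¹
Fraction remaining after one interval: r = e^(−kτ) = e^(−0.01894 × 63.4) = 0.3010
Before dose 2, 1 dose has been given (aged 1τ).
C_trough = C₀ × r = 5.934 × 0.3010 = 1.786 mg/L

1.8 mg/L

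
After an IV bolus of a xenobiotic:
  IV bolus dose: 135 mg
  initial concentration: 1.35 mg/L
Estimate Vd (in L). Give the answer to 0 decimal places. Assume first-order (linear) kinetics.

100 L

Vd = Dose / C₀ = 135.0 / 1.35 = 100.0 L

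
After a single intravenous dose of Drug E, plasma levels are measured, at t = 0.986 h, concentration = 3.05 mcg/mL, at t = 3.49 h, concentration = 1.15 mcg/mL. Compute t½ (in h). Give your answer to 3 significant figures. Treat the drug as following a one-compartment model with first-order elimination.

k = ln(C₁/C₂) / (t₂ − t₁) = ln(3.05/1.15) / (3.49 − 0.986)
  = 0.9754 / 2.504 = 0.3895 h⁻¹
t½ = ln2 / k = 0.693147 / 0.3895 = 1.780 h

1.78 h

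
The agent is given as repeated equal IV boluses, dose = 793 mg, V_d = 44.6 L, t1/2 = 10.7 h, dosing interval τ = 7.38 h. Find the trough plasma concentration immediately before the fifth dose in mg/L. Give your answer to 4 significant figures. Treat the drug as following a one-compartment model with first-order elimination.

C₀ per dose = Dose / Vd = 793 / 44.6 = 17.78 mg/L
k = ln2 / t½ = 0.693147 / 10.7 = 0.06478 h⁻¹
Fraction remaining after one interval: r = e^(−kτ) = e^(−0.06478 × 7.38) = 0.6200
Before dose 5, 4 doses have been given (aged 1τ, 2τ, 3τ, 4τ).
C_trough = C₀ × (r + r² + … + r^4) = C₀ × r(1−r^4)/(1−r)
        = 17.78 × 0.6200 × (1 − 0.1478) / (1 − 0.6200) = 24.72 mg/L

24.72 mg/L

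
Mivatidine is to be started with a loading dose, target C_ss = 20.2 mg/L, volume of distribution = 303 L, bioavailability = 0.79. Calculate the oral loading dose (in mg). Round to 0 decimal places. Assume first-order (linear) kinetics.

7748 mg

LD = Css × Vd / F = 20.2 × 303 / 0.79 = 7748 mg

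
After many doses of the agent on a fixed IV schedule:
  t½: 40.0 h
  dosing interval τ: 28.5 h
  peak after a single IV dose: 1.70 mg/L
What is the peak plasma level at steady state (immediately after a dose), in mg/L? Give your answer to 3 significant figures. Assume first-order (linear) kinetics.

k = ln2 / t½ = 0.693147 / 40.0 = 0.01733 h⁻¹
e^(−kτ) = e^(−0.01733 × 28.5) = 0.6102
Accumulation ratio R = 1 / (1 − e^(−kτ)) = 1 / (1 − 0.6102) = 2.565
Steady-state peak = C₀ × R = 1.70 × 2.565 = 4.361 mg/L

4.36 mg/L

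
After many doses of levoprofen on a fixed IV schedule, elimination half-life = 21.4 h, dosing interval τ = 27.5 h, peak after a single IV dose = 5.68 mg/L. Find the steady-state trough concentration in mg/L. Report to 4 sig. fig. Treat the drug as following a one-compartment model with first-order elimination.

3.953 mg/L

k = ln2 / t½ = 0.693147 / 21.4 = 0.03239 h⁻¹
e^(−kτ) = e^(−0.03239 × 27.5) = 0.4104
Accumulation ratio R = 1 / (1 − e^(−kτ)) = 1 / (1 − 0.4104) = 1.696
Steady-state trough = C₀ × R × e^(−kτ) = 5.68 × 1.696 × 0.4104 = 3.953 mg/L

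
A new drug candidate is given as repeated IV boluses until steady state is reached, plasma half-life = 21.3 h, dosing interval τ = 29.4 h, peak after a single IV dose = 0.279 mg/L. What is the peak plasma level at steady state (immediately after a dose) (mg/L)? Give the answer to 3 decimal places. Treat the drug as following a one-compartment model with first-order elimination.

0.453 mg/L

k = ln2 / t½ = 0.693147 / 21.3 = 0.03254 h⁻¹
e^(−kτ) = e^(−0.03254 × 29.4) = 0.3842
Accumulation ratio R = 1 / (1 − e^(−kτ)) = 1 / (1 − 0.3842) = 1.624
Steady-state peak = C₀ × R = 0.279 × 1.624 = 0.4531 mg/L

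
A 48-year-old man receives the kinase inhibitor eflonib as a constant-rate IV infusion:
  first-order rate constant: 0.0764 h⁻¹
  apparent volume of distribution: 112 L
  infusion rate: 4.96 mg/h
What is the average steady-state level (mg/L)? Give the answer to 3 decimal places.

0.580 mg/L

CL = k × Vd = 0.07640 × 112 = 8.557 L/h
At steady state Css = R₀ / CL = 4.96 / 8.557 = 0.5796 mg/L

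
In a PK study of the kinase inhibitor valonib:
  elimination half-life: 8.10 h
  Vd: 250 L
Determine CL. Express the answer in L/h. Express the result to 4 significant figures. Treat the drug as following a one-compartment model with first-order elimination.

21.39 L/h

k = ln2 / t½ = 0.693147 / 8.10 = 0.08557 h⁻¹
CL = k × Vd = 0.08557 × 250 = 21.39 L/h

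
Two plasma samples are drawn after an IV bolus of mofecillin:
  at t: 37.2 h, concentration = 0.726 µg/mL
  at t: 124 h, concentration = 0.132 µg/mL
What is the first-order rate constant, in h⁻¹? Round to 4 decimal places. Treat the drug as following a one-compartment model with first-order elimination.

0.0196 h⁻¹

k = ln(C₁/C₂) / (t₂ − t₁) = ln(0.726/0.132) / (124 − 37.2)
  = 1.705 / 86.80 = 0.01964 h⁻¹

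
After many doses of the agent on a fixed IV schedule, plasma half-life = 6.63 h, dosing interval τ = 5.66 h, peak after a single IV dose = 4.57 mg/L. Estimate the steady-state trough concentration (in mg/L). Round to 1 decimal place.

5.7 mg/L

k = ln2 / t½ = 0.693147 / 6.63 = 0.1045 h⁻¹
e^(−kτ) = e^(−0.1045 × 5.66) = 0.5535
Accumulation ratio R = 1 / (1 − e^(−kτ)) = 1 / (1 − 0.5535) = 2.240
Steady-state trough = C₀ × R × e^(−kτ) = 4.57 × 2.240 × 0.5535 = 5.666 mg/L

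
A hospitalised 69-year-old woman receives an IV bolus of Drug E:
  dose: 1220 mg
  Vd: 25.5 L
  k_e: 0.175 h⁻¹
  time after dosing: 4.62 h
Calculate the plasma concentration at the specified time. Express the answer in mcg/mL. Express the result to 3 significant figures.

C₀ = Dose / Vd = 1220 / 25.5 = 47.84 mg/L
C = C₀ · e^(−k·t) = 47.84 × e^(−0.1750 × 4.62)
  = 47.84 × 0.4455 = 21.31 mg/L
(21.31 mg/L = 21.31 mcg/mL)

21.3 mcg/mL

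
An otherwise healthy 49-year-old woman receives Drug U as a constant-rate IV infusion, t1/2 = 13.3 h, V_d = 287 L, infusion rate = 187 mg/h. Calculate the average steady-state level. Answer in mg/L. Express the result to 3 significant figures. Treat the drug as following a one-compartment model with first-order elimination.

k = ln2 / t½ = 0.693147 / 13.3 = 0.05212 h⁻¹
CL = k × Vd = 0.05212 × 287 = 14.96 L/h
At steady state Css = R₀ / CL = 187 / 14.96 = 12.50 mg/L

12.5 mg/L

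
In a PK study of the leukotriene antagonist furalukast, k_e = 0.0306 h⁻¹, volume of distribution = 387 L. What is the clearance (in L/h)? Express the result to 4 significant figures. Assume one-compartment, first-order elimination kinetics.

11.84 L/h

CL = k × Vd = 0.0306 × 387 = 11.84 L/h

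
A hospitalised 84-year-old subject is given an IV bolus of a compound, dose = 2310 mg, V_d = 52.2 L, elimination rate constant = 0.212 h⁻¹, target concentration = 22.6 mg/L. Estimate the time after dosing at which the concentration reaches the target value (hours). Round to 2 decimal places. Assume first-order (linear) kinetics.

3.17 h

C₀ = Dose / Vd = 2310 / 52.2 = 44.25 mg/L
t = ln(C₀ / C) / k = ln(44.25 / 22.6) / 0.2120
  = ln(1.958) / 0.2120 = 0.6719 / 0.2120 = 3.169 h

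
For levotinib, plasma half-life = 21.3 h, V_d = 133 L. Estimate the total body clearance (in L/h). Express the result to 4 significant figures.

4.328 L/h

k = ln2 / t½ = 0.693147 / 21.3 = 0.03254 h⁻¹
CL = k × Vd = 0.03254 × 133 = 4.328 L/h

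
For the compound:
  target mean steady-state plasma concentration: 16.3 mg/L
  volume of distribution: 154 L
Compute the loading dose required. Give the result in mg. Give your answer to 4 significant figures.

2510 mg

LD = Css × Vd = 16.3 × 154 = 2510 mg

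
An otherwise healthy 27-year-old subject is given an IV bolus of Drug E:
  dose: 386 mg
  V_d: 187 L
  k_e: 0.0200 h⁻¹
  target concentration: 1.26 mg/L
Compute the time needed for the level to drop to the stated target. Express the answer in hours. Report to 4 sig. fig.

24.68 h

C₀ = Dose / Vd = 386.0 / 187 = 2.064 mg/L
t = ln(C₀ / C) / k = ln(2.064 / 1.26) / 0.02000
  = ln(1.638) / 0.02000 = 0.4935 / 0.02000 = 24.68 h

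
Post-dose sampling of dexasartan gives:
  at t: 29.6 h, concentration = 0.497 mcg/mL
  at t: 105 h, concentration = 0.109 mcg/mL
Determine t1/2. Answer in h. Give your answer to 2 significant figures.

k = ln(C₁/C₂) / (t₂ − t₁) = ln(0.497/0.109) / (105 − 29.6)
  = 1.517 / 75.40 = 0.02012 h⁻¹
t½ = ln2 / k = 0.693147 / 0.02012 = 34.45 h

34 h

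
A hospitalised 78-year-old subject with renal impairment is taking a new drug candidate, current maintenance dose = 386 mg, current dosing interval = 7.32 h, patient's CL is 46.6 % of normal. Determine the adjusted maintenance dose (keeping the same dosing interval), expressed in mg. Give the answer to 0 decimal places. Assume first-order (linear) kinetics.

To keep the same average steady-state level, dosing rate must scale with clearance.
CL ratio = 46.6 / 100 = 0.4660
New dose (same interval) = 386 × 0.4660 = 179.9 mg

180 mg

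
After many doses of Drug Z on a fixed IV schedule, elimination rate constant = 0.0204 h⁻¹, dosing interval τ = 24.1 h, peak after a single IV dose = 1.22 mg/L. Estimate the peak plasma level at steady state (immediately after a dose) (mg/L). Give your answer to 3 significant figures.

e^(−kτ) = e^(−0.02040 × 24.1) = 0.6116
Accumulation ratio R = 1 / (1 − e^(−kτ)) = 1 / (1 − 0.6116) = 2.575
Steady-state peak = C₀ × R = 1.22 × 2.575 = 3.142 mg/L

3.14 mg/L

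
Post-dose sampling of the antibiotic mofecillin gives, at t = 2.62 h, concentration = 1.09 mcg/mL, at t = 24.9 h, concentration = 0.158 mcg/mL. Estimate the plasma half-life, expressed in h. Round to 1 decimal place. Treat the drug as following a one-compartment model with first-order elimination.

k = ln(C₁/C₂) / (t₂ − t₁) = ln(1.09/0.158) / (24.9 − 2.62)
  = 1.931 / 22.28 = 0.08667 h⁻¹
t½ = ln2 / k = 0.693147 / 0.08667 = 7.998 h

8.0 h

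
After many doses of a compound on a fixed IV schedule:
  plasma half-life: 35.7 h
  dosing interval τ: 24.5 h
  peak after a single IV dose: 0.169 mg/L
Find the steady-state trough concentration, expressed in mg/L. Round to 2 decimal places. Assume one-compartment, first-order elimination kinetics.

k = ln2 / t½ = 0.693147 / 35.7 = 0.01942 h⁻¹
e^(−kτ) = e^(−0.01942 × 24.5) = 0.6214
Accumulation ratio R = 1 / (1 − e^(−kτ)) = 1 / (1 − 0.6214) = 2.641
Steady-state trough = C₀ × R × e^(−kτ) = 0.169 × 2.641 × 0.6214 = 0.2773 mg/L

0.28 mg/L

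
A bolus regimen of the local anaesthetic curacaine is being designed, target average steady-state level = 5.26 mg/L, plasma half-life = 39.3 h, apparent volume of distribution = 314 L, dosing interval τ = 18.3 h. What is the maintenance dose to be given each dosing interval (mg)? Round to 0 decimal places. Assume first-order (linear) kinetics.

k = ln2 / t½ = 0.693147 / 39.3 = 0.01764 h⁻¹
CL = k × Vd = 0.01764 × 314 = 5.539 L/h
At steady state, Dose/τ = Css × CL.
Dose = Css × CL × τ = 5.26 × 5.539 × 18.3 = 533.2 mg

533 mg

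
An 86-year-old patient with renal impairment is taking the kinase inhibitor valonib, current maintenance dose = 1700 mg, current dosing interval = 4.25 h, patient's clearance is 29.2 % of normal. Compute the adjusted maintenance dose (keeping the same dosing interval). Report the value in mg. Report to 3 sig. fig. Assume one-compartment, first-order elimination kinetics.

To keep the same average steady-state level, dosing rate must scale with clearance.
CL ratio = 29.2 / 100 = 0.2920
New dose (same interval) = 1700 × 0.2920 = 496.4 mg

496 mg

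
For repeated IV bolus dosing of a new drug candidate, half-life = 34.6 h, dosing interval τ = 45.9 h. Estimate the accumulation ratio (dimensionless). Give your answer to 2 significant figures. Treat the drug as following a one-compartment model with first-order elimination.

k = ln2 / t½ = 0.693147 / 34.6 = 0.02003 h⁻¹
e^(−kτ) = e^(−0.02003 × 45.9) = 0.3988
Accumulation ratio R = 1 / (1 − e^(−kτ)) = 1 / (1 − 0.3988) = 1.663

1.7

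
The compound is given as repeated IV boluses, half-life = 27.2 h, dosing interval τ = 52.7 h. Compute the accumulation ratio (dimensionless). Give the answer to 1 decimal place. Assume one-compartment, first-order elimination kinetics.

k = ln2 / t½ = 0.693147 / 27.2 = 0.02548 h⁻¹
e^(−kτ) = e^(−0.02548 × 52.7) = 0.2611
Accumulation ratio R = 1 / (1 − e^(−kτ)) = 1 / (1 − 0.2611) = 1.353

1.4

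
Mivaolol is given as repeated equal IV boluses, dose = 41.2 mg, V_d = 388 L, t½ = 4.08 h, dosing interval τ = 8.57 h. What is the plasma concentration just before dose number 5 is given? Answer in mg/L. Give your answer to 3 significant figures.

0.0322 mg/L

C₀ per dose = Dose / Vd = 41.2 / 388 = 0.1062 mg/L
k = ln2 / t½ = 0.693147 / 4.08 = 0.1699 h⁻¹
Fraction remaining after one interval: r = e^(−kτ) = e^(−0.1699 × 8.57) = 0.2332
Before dose 5, 4 doses have been given (aged 1τ, 2τ, 3τ, 4τ).
C_trough = C₀ × (r + r² + … + r^4) = C₀ × r(1−r^4)/(1−r)
        = 0.1062 × 0.2332 × (1 − 0.002957) / (1 − 0.2332) = 0.03220 mg/L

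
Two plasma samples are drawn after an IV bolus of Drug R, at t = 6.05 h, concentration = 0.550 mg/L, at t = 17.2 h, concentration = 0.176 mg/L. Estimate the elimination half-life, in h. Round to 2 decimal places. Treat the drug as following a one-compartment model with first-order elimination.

6.78 h

k = ln(C₁/C₂) / (t₂ − t₁) = ln(0.550/0.176) / (17.2 − 6.05)
  = 1.139 / 11.15 = 0.1022 h⁻¹
t½ = ln2 / k = 0.693147 / 0.1022 = 6.782 h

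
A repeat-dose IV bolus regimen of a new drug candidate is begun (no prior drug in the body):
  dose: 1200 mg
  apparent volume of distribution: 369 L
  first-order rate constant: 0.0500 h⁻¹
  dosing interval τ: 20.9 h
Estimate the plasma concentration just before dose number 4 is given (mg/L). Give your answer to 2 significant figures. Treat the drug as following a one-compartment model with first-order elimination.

1.7 mg/L

C₀ per dose = Dose / Vd = 1200 / 369 = 3.252 mg/L
Fraction remaining after one interval: r = e^(−kτ) = e^(−0.05000 × 20.9) = 0.3517
Before dose 4, 3 doses have been given (aged 1τ, 2τ, 3τ).
C_trough = C₀ × (r + r² + … + r^3) = C₀ × r(1−r^3)/(1−r)
        = 3.252 × 0.3517 × (1 − 0.04350) / (1 − 0.3517) = 1.687 mg/L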